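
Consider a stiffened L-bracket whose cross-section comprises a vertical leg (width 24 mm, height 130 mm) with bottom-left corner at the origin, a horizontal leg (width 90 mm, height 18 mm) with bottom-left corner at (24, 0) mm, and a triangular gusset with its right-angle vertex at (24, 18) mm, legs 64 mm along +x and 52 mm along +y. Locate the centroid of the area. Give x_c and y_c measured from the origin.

vertical leg: A = 24 × 130 = 3120.00, centroid at (12.00, 65.00).
horizontal leg: A = 90 × 18 = 1620.00, centroid at (69.00, 9.00).
gusset: A = ½·64·52 = 1664.00, centroid at (45.33, 35.33).
ΣA = 6404.00 mm²
ΣAx_c = (3120.00)(12.00) + (1620.00)(69.00) + (1664.00)(45.33) = 224654.67 mm³
ΣAy_c = (3120.00)(65.00) + (1620.00)(9.00) + (1664.00)(35.33) = 276174.67 mm³
x_c = 224654.67 / 6404.00 = 35.08 mm
y_c = 276174.67 / 6404.00 = 43.13 mm

x_c = 35.08 mm, y_c = 43.13 mm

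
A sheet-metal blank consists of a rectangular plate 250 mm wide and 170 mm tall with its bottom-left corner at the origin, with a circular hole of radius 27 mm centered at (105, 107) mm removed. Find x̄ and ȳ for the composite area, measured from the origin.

x̄ = 126.14 mm, ȳ = 83.75 mm

Part | A | x̄ᵢ | ȳᵢ | A·x̄ᵢ | A·ȳᵢ
plate | 42500.00 | 125.00 | 85.00 | 5312500.00 | 3612500.00
hole | -2290.22 | 105.00 | 107.00 | -240473.21 | -245053.65
Σ | 40209.78 |  |  | 5072026.79 | 3367446.35
x̄ = 5072026.79 / 40209.78 = 126.14 mm
ȳ = 3367446.35 / 40209.78 = 83.75 mm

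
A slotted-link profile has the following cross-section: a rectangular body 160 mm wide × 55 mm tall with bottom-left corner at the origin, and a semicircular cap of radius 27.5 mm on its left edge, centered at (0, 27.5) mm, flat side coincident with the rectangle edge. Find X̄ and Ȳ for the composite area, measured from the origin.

rectangular body: A = 160 × 55 = 8800.00, centroid at (80.00, 27.50).
semicircular end: A = ½π·27.5² = 1187.91, centroid at (-11.67, 27.50).
ΣA = 9987.91 mm², ΣAX̄ = 690135.42 mm³, ΣAȲ = 274667.65 mm³.
X̄ = 690135.42/9987.91 = 69.10 mm; Ȳ = 274667.65/9987.91 = 27.50 mm.

X̄ = 69.10 mm, Ȳ = 27.50 mm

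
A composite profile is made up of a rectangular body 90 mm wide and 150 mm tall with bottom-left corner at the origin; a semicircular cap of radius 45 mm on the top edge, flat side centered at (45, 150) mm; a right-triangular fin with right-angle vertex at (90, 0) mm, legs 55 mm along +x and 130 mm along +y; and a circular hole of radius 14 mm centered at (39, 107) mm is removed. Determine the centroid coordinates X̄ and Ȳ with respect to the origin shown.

X̄ = 56.72 mm, Ȳ = 83.47 mm

rectangular body: A = 90 × 150 = 13500.00, centroid at (45.00, 75.00).
semicircular top: A = ½π·45² = 3180.86, centroid at (45.00, 169.10).
triangular fin: A = ½·55·130 = 3575.00, centroid at (108.33, 43.33).
hole: A = −π·14² = -615.75, centroid at (39.00, 107.00).
ΣA = 19640.11 mm²
ΣAX̄ = (13500.00)(45.00) + (3180.86)(45.00) + (3575.00)(108.33) + (-615.75)(39.00) = 1113916.15 mm³
ΣAȲ = (13500.00)(75.00) + (3180.86)(169.10) + (3575.00)(43.33) + (-615.75)(107.00) = 1639410.57 mm³
X̄ = 1113916.15 / 19640.11 = 56.72 mm
Ȳ = 1639410.57 / 19640.11 = 83.47 mm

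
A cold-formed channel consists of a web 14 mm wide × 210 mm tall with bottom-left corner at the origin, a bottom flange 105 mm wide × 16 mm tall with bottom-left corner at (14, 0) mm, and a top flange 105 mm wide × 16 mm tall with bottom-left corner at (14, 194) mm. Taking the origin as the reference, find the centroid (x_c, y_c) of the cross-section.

Part | A | x̄ᵢ | ȳᵢ | A·x̄ᵢ | A·ȳᵢ
web | 2940.00 | 7.00 | 105.00 | 20580.00 | 308700.00
bottom flange | 1680.00 | 66.50 | 8.00 | 111720.00 | 13440.00
top flange | 1680.00 | 66.50 | 202.00 | 111720.00 | 339360.00
Σ | 6300.00 |  |  | 244020.00 | 661500.00
x_c = 244020.00 / 6300.00 = 38.73 mm
y_c = 661500.00 / 6300.00 = 105.00 mm

x_c = 38.73 mm, y_c = 105.00 mm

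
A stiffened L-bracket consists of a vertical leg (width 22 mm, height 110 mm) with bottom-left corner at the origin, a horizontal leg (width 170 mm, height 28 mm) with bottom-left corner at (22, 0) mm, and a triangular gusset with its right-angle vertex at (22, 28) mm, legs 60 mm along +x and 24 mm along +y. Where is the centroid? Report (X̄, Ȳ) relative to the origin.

vertical leg: A = 22 × 110 = 2420.00, centroid at (11.00, 55.00).
horizontal leg: A = 170 × 28 = 4760.00, centroid at (107.00, 14.00).
gusset: A = ½·60·24 = 720.00, centroid at (42.00, 36.00).
ΣA = 7900.00 mm²
ΣAX̄ = (2420.00)(11.00) + (4760.00)(107.00) + (720.00)(42.00) = 566180.00 mm³
ΣAȲ = (2420.00)(55.00) + (4760.00)(14.00) + (720.00)(36.00) = 225660.00 mm³
X̄ = 566180.00 / 7900.00 = 71.67 mm
Ȳ = 225660.00 / 7900.00 = 28.56 mm

X̄ = 71.67 mm, Ȳ = 28.56 mm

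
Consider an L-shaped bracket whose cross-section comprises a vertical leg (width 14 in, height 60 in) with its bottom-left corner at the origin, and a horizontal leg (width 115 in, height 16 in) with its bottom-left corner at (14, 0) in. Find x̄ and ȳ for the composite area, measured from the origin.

x̄ = 51.28 in, ȳ = 14.90 in

vertical leg: A = 14 × 60 = 840.00, centroid at (7.00, 30.00).
horizontal leg: A = 115 × 16 = 1840.00, centroid at (71.50, 8.00).
ΣA = 2680.00 in², ΣAx̄ = 137440.00 in³, ΣAȳ = 39920.00 in³.
x̄ = 137440.00/2680.00 = 51.28 in; ȳ = 39920.00/2680.00 = 14.90 in.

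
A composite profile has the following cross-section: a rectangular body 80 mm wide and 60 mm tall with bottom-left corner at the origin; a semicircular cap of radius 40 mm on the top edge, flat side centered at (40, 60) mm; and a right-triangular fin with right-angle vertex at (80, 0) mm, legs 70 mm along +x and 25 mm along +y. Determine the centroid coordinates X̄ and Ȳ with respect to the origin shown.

X̄ = 46.77 mm, Ȳ = 42.10 mm

rectangular body: A = 80 × 60 = 4800.00, centroid at (40.00, 30.00).
semicircular top: A = ½π·40² = 2513.27, centroid at (40.00, 76.98).
triangular fin: A = ½·70·25 = 875.00, centroid at (103.33, 8.33).
ΣA = 8188.27 mm²
ΣAX̄ = (4800.00)(40.00) + (2513.27)(40.00) + (875.00)(103.33) = 382947.63 mm³
ΣAȲ = (4800.00)(30.00) + (2513.27)(76.98) + (875.00)(8.33) = 344754.78 mm³
X̄ = 382947.63 / 8188.27 = 46.77 mm
Ȳ = 344754.78 / 8188.27 = 42.10 mm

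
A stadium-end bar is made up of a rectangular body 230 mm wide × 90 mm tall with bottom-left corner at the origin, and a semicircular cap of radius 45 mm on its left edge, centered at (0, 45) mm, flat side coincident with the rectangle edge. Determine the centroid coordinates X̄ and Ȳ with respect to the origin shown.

Part | A | x̄ᵢ | ȳᵢ | A·x̄ᵢ | A·ȳᵢ
rectangular body | 20700.00 | 115.00 | 45.00 | 2380500.00 | 931500.00
semicircular end | 3180.86 | -19.10 | 45.00 | -60750.00 | 143138.82
Σ | 23880.86 |  |  | 2319750.00 | 1074638.82
X̄ = 2319750.00 / 23880.86 = 97.14 mm
Ȳ = 1074638.82 / 23880.86 = 45.00 mm

X̄ = 97.14 mm, Ȳ = 45.00 mm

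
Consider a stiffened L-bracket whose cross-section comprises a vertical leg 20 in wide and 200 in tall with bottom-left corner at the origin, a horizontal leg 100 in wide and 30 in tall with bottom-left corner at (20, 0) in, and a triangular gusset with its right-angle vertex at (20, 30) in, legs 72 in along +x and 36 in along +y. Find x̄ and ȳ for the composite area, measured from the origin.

vertical leg: A = 20 × 200 = 4000.00, centroid at (10.00, 100.00).
horizontal leg: A = 100 × 30 = 3000.00, centroid at (70.00, 15.00).
gusset: A = ½·72·36 = 1296.00, centroid at (44.00, 42.00).
ΣA = 8296.00 in², ΣAx̄ = 307024.00 in³, ΣAȳ = 499432.00 in³.
x̄ = 307024.00/8296.00 = 37.01 in; ȳ = 499432.00/8296.00 = 60.20 in.

x̄ = 37.01 in, ȳ = 60.20 in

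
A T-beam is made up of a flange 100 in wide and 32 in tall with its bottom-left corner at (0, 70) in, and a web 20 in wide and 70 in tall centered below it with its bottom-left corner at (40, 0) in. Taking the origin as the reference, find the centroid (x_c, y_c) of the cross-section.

x_c = 50.00 in, y_c = 70.48 in

web: A = 20 × 70 = 1400.00, centroid at (50.00, 35.00).
flange: A = 100 × 32 = 3200.00, centroid at (50.00, 86.00).
ΣA = 4600.00 in²
ΣAx_c = (1400.00)(50.00) + (3200.00)(50.00) = 230000.00 in³
ΣAy_c = (1400.00)(35.00) + (3200.00)(86.00) = 324200.00 in³
x_c = 230000.00 / 4600.00 = 50.00 in
y_c = 324200.00 / 4600.00 = 70.48 in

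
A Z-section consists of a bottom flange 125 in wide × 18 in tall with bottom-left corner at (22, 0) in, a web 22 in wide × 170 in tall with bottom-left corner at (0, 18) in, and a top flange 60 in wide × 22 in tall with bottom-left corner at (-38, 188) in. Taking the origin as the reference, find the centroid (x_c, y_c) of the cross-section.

x_c = 30.19 in, y_c = 91.40 in

Part | A | x̄ᵢ | ȳᵢ | A·x̄ᵢ | A·ȳᵢ
bottom flange | 2250.00 | 84.50 | 9.00 | 190125.00 | 20250.00
web | 3740.00 | 11.00 | 103.00 | 41140.00 | 385220.00
top flange | 1320.00 | -8.00 | 199.00 | -10560.00 | 262680.00
Σ | 7310.00 |  |  | 220705.00 | 668150.00
x_c = 220705.00 / 7310.00 = 30.19 in
y_c = 668150.00 / 7310.00 = 91.40 in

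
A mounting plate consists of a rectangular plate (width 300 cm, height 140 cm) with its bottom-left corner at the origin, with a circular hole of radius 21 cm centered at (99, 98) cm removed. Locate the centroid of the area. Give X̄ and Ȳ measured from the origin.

Part | A | x̄ᵢ | ȳᵢ | A·x̄ᵢ | A·ȳᵢ
plate | 42000.00 | 150.00 | 70.00 | 6300000.00 | 2940000.00
hole | -1385.44 | 99.00 | 98.00 | -137158.79 | -135773.35
Σ | 40614.56 |  |  | 6162841.21 | 2804226.65
X̄ = 6162841.21 / 40614.56 = 151.74 cm
Ȳ = 2804226.65 / 40614.56 = 69.04 cm

X̄ = 151.74 cm, Ȳ = 69.04 cm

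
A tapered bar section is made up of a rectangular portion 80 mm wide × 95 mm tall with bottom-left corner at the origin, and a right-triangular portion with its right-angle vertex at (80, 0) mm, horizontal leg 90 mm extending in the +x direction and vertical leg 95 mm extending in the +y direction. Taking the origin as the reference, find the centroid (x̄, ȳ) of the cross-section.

rectangular portion: A = 80 × 95 = 7600.00, centroid at (40.00, 47.50).
triangular portion: A = ½·90·95 = 4275.00, centroid at (110.00, 31.67).
ΣA = 11875.00 mm², ΣAx̄ = 774250.00 mm³, ΣAȳ = 496375.00 mm³.
x̄ = 774250.00/11875.00 = 65.20 mm; ȳ = 496375.00/11875.00 = 41.80 mm.

x̄ = 65.20 mm, ȳ = 41.80 mm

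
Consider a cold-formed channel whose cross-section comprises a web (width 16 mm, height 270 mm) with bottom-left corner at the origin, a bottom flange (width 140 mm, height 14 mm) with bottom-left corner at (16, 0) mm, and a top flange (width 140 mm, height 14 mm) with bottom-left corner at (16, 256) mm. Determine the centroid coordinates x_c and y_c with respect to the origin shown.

web: A = 16 × 270 = 4320.00, centroid at (8.00, 135.00).
bottom flange: A = 140 × 14 = 1960.00, centroid at (86.00, 7.00).
top flange: A = 140 × 14 = 1960.00, centroid at (86.00, 263.00).
ΣA = 8240.00 mm², ΣAx_c = 371680.00 mm³, ΣAy_c = 1112400.00 mm³.
x_c = 371680.00/8240.00 = 45.11 mm; y_c = 1112400.00/8240.00 = 135.00 mm.

x_c = 45.11 mm, y_c = 135.00 mm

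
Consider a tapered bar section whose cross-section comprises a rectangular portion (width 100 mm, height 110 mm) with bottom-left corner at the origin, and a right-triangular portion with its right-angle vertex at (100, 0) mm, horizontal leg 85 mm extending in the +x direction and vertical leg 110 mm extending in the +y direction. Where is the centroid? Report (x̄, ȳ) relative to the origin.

rectangular portion: A = 100 × 110 = 11000.00, centroid at (50.00, 55.00).
triangular portion: A = ½·85·110 = 4675.00, centroid at (128.33, 36.67).
ΣA = 15675.00 mm²
ΣAx̄ = (11000.00)(50.00) + (4675.00)(128.33) = 1149958.33 mm³
ΣAȳ = (11000.00)(55.00) + (4675.00)(36.67) = 776416.67 mm³
x̄ = 1149958.33 / 15675.00 = 73.36 mm
ȳ = 776416.67 / 15675.00 = 49.53 mm

x̄ = 73.36 mm, ȳ = 49.53 mm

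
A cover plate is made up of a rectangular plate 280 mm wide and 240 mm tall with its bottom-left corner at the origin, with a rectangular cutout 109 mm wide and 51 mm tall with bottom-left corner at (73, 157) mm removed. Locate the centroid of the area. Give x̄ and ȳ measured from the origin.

plate: A = 280 × 240 = 67200.00, centroid at (140.00, 120.00).
hole: A = −(109 × 51) = -5559.00, centroid at (127.50, 182.50).
ΣA = 61641.00 mm²
ΣAx̄ = (67200.00)(140.00) + (-5559.00)(127.50) = 8699227.50 mm³
ΣAȳ = (67200.00)(120.00) + (-5559.00)(182.50) = 7049482.50 mm³
x̄ = 8699227.50 / 61641.00 = 141.13 mm
ȳ = 7049482.50 / 61641.00 = 114.36 mm

x̄ = 141.13 mm, ȳ = 114.36 mm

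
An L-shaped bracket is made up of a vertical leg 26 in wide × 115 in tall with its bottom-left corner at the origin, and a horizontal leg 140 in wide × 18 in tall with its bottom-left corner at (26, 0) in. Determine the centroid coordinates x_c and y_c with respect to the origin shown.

x_c = 50.96 in, y_c = 35.32 in

vertical leg: A = 26 × 115 = 2990.00, centroid at (13.00, 57.50).
horizontal leg: A = 140 × 18 = 2520.00, centroid at (96.00, 9.00).
ΣA = 5510.00 in², ΣAx_c = 280790.00 in³, ΣAy_c = 194605.00 in³.
x_c = 280790.00/5510.00 = 50.96 in; y_c = 194605.00/5510.00 = 35.32 in.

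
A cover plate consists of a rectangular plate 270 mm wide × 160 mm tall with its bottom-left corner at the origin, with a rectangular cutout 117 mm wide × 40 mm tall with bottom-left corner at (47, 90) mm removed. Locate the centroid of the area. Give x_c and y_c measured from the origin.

x_c = 138.58 mm, y_c = 76.36 mm

plate: A = 270 × 160 = 43200.00, centroid at (135.00, 80.00).
hole: A = −(117 × 40) = -4680.00, centroid at (105.50, 110.00).
ΣA = 38520.00 mm²
ΣAx_c = (43200.00)(135.00) + (-4680.00)(105.50) = 5338260.00 mm³
ΣAy_c = (43200.00)(80.00) + (-4680.00)(110.00) = 2941200.00 mm³
x_c = 5338260.00 / 38520.00 = 138.58 mm
y_c = 2941200.00 / 38520.00 = 76.36 mm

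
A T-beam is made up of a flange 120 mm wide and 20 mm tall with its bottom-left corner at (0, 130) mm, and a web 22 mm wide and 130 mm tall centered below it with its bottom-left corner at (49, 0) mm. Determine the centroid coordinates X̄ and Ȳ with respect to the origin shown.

X̄ = 60.00 mm, Ȳ = 99.22 mm

Part | A | x̄ᵢ | ȳᵢ | A·x̄ᵢ | A·ȳᵢ
web | 2860.00 | 60.00 | 65.00 | 171600.00 | 185900.00
flange | 2400.00 | 60.00 | 140.00 | 144000.00 | 336000.00
Σ | 5260.00 |  |  | 315600.00 | 521900.00
X̄ = 315600.00 / 5260.00 = 60.00 mm
Ȳ = 521900.00 / 5260.00 = 99.22 mm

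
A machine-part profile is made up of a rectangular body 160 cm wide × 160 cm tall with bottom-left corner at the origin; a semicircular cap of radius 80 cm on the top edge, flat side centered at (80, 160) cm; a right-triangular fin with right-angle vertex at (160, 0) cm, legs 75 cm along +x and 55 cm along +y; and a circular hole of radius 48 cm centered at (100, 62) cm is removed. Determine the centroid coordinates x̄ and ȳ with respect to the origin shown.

rectangular body: A = 160 × 160 = 25600.00, centroid at (80.00, 80.00).
semicircular top: A = ½π·80² = 10053.10, centroid at (80.00, 193.95).
triangular fin: A = ½·75·55 = 2062.50, centroid at (185.00, 18.33).
hole: A = −π·48² = -7238.23, centroid at (100.00, 62.00).
ΣA = 30477.37 cm², ΣAx̄ = 2509987.27 cm³, ΣAȳ = 3586871.04 cm³.
x̄ = 2509987.27/30477.37 = 82.36 cm; ȳ = 3586871.04/30477.37 = 117.69 cm.

x̄ = 82.36 cm, ȳ = 117.69 cm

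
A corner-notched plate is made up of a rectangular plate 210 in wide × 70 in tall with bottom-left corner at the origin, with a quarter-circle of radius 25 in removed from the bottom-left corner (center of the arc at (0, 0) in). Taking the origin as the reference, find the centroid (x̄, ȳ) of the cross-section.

Part | A | x̄ᵢ | ȳᵢ | A·x̄ᵢ | A·ȳᵢ
plate | 14700.00 | 105.00 | 35.00 | 1543500.00 | 514500.00
removed quarter-circle | -490.87 | 10.61 | 10.61 | -5208.33 | -5208.33
Σ | 14209.13 |  |  | 1538291.67 | 509291.67
x̄ = 1538291.67 / 14209.13 = 108.26 in
ȳ = 509291.67 / 14209.13 = 35.84 in

x̄ = 108.26 in, ȳ = 35.84 in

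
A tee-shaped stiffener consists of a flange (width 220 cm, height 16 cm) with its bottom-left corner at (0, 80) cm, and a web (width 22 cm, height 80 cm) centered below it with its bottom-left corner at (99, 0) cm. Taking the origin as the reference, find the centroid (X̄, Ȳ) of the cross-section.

web: A = 22 × 80 = 1760.00, centroid at (110.00, 40.00).
flange: A = 220 × 16 = 3520.00, centroid at (110.00, 88.00).
ΣA = 5280.00 cm², ΣAX̄ = 580800.00 cm³, ΣAȲ = 380160.00 cm³.
X̄ = 580800.00/5280.00 = 110.00 cm; Ȳ = 380160.00/5280.00 = 72.00 cm.

X̄ = 110.00 cm, Ȳ = 72.00 cm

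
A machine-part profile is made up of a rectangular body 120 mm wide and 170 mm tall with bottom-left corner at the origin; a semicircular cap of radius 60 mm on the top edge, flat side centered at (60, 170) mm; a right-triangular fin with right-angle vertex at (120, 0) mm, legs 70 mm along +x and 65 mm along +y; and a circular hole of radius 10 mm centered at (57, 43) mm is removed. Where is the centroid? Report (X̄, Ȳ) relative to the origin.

X̄ = 66.80 mm, Ȳ = 102.62 mm

rectangular body: A = 120 × 170 = 20400.00, centroid at (60.00, 85.00).
semicircular top: A = ½π·60² = 5654.87, centroid at (60.00, 195.46).
triangular fin: A = ½·70·65 = 2275.00, centroid at (143.33, 21.67).
hole: A = −π·10² = -314.16, centroid at (57.00, 43.00).
ΣA = 28015.71 mm², ΣAX̄ = 1871468.26 mm³, ΣAȲ = 2875110.17 mm³.
X̄ = 1871468.26/28015.71 = 66.80 mm; Ȳ = 2875110.17/28015.71 = 102.62 mm.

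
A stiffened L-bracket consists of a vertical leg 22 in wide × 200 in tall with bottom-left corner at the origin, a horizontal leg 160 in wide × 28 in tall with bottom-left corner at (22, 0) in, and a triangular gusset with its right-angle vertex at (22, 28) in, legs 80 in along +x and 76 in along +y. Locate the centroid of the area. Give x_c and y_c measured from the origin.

Part | A | x̄ᵢ | ȳᵢ | A·x̄ᵢ | A·ȳᵢ
vertical leg | 4400.00 | 11.00 | 100.00 | 48400.00 | 440000.00
horizontal leg | 4480.00 | 102.00 | 14.00 | 456960.00 | 62720.00
gusset | 3040.00 | 48.67 | 53.33 | 147946.67 | 162133.33
Σ | 11920.00 |  |  | 653306.67 | 664853.33
x_c = 653306.67 / 11920.00 = 54.81 in
y_c = 664853.33 / 11920.00 = 55.78 in

x_c = 54.81 in, y_c = 55.78 in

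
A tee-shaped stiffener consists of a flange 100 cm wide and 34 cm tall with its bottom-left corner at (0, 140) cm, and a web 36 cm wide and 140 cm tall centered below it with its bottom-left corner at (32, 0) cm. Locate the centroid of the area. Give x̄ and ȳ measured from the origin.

x̄ = 50.00 cm, ȳ = 105.05 cm

web: A = 36 × 140 = 5040.00, centroid at (50.00, 70.00).
flange: A = 100 × 34 = 3400.00, centroid at (50.00, 157.00).
ΣA = 8440.00 cm²
ΣAx̄ = (5040.00)(50.00) + (3400.00)(50.00) = 422000.00 cm³
ΣAȳ = (5040.00)(70.00) + (3400.00)(157.00) = 886600.00 cm³
x̄ = 422000.00 / 8440.00 = 50.00 cm
ȳ = 886600.00 / 8440.00 = 105.05 cm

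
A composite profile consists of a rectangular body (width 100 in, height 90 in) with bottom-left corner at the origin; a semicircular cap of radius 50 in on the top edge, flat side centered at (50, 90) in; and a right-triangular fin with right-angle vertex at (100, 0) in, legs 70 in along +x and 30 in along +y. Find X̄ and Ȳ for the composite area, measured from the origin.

rectangular body: A = 100 × 90 = 9000.00, centroid at (50.00, 45.00).
semicircular top: A = ½π·50² = 3926.99, centroid at (50.00, 111.22).
triangular fin: A = ½·70·30 = 1050.00, centroid at (123.33, 10.00).
ΣA = 13976.99 in²
ΣAX̄ = (9000.00)(50.00) + (3926.99)(50.00) + (1050.00)(123.33) = 775849.54 in³
ΣAȲ = (9000.00)(45.00) + (3926.99)(111.22) + (1050.00)(10.00) = 852262.51 in³
X̄ = 775849.54 / 13976.99 = 55.51 in
Ȳ = 852262.51 / 13976.99 = 60.98 in

X̄ = 55.51 in, Ȳ = 60.98 in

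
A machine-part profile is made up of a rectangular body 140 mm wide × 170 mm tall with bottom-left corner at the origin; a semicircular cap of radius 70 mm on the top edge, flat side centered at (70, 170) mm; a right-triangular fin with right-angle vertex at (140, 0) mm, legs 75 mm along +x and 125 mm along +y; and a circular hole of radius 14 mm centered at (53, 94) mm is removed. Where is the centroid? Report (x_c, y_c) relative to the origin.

rectangular body: A = 140 × 170 = 23800.00, centroid at (70.00, 85.00).
semicircular top: A = ½π·70² = 7696.90, centroid at (70.00, 199.71).
triangular fin: A = ½·75·125 = 4687.50, centroid at (165.00, 41.67).
hole: A = −π·14² = -615.75, centroid at (53.00, 94.00).
ΣA = 35568.65 mm²
ΣAx_c = (23800.00)(70.00) + (7696.90)(70.00) + (4687.50)(165.00) + (-615.75)(53.00) = 2945585.78 mm³
ΣAy_c = (23800.00)(85.00) + (7696.90)(199.71) + (4687.50)(41.67) + (-615.75)(94.00) = 3697571.80 mm³
x_c = 2945585.78 / 35568.65 = 82.81 mm
y_c = 3697571.80 / 35568.65 = 103.96 mm

x_c = 82.81 mm, y_c = 103.96 mm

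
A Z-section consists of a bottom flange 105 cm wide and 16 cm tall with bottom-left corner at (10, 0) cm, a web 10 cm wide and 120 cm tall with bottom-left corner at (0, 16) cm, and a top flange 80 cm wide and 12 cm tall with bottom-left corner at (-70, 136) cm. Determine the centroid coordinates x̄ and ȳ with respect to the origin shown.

x̄ = 21.41 cm, ȳ = 62.75 cm

Part | A | x̄ᵢ | ȳᵢ | A·x̄ᵢ | A·ȳᵢ
bottom flange | 1680.00 | 62.50 | 8.00 | 105000.00 | 13440.00
web | 1200.00 | 5.00 | 76.00 | 6000.00 | 91200.00
top flange | 960.00 | -30.00 | 142.00 | -28800.00 | 136320.00
Σ | 3840.00 |  |  | 82200.00 | 240960.00
x̄ = 82200.00 / 3840.00 = 21.41 cm
ȳ = 240960.00 / 3840.00 = 62.75 cm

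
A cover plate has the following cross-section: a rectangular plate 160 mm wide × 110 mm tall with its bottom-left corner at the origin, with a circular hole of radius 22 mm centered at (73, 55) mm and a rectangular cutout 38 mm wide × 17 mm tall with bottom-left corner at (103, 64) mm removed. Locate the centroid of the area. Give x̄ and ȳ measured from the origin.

x̄ = 78.93 mm, ȳ = 54.27 mm

Part | A | x̄ᵢ | ȳᵢ | A·x̄ᵢ | A·ȳᵢ
plate | 17600.00 | 80.00 | 55.00 | 1408000.00 | 968000.00
hole 1 | -1520.53 | 73.00 | 55.00 | -110998.75 | -83629.20
hole 2 | -646.00 | 122.00 | 72.50 | -78812.00 | -46835.00
Σ | 15433.47 |  |  | 1218189.25 | 837535.80
x̄ = 1218189.25 / 15433.47 = 78.93 mm
ȳ = 837535.80 / 15433.47 = 54.27 mm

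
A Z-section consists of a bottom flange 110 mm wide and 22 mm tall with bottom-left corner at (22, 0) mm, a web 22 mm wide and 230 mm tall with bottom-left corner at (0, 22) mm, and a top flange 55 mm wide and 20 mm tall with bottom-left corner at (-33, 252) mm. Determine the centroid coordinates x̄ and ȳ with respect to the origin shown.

x̄ = 27.50 mm, ȳ = 117.49 mm

bottom flange: A = 110 × 22 = 2420.00, centroid at (77.00, 11.00).
web: A = 22 × 230 = 5060.00, centroid at (11.00, 137.00).
top flange: A = 55 × 20 = 1100.00, centroid at (-5.50, 262.00).
ΣA = 8580.00 mm², ΣAx̄ = 235950.00 mm³, ΣAȳ = 1008040.00 mm³.
x̄ = 235950.00/8580.00 = 27.50 mm; ȳ = 1008040.00/8580.00 = 117.49 mm.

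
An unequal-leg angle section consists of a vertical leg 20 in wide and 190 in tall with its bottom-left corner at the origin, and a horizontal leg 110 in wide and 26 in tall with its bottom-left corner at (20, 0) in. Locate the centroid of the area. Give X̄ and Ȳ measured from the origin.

X̄ = 37.91 in, Ȳ = 59.79 in

Part | A | x̄ᵢ | ȳᵢ | A·x̄ᵢ | A·ȳᵢ
vertical leg | 3800.00 | 10.00 | 95.00 | 38000.00 | 361000.00
horizontal leg | 2860.00 | 75.00 | 13.00 | 214500.00 | 37180.00
Σ | 6660.00 |  |  | 252500.00 | 398180.00
X̄ = 252500.00 / 6660.00 = 37.91 in
Ȳ = 398180.00 / 6660.00 = 59.79 in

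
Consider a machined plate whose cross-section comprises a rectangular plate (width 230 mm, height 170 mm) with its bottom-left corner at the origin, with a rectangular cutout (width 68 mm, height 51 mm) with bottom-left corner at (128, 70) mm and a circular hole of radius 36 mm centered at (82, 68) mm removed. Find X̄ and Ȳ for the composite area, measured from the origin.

X̄ = 114.09 mm, Ȳ = 86.04 mm

Part | A | x̄ᵢ | ȳᵢ | A·x̄ᵢ | A·ȳᵢ
plate | 39100.00 | 115.00 | 85.00 | 4496500.00 | 3323500.00
hole 1 | -3468.00 | 162.00 | 95.50 | -561816.00 | -331194.00
hole 2 | -4071.50 | 82.00 | 68.00 | -333863.33 | -276862.28
Σ | 31560.50 |  |  | 3600820.67 | 2715443.72
X̄ = 3600820.67 / 31560.50 = 114.09 mm
Ȳ = 2715443.72 / 31560.50 = 86.04 mm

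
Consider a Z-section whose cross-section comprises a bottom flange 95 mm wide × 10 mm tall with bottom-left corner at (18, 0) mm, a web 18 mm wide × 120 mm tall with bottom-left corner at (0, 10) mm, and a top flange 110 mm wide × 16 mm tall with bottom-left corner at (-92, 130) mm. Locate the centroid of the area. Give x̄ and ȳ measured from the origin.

x̄ = 3.40 mm, ȳ = 81.90 mm

Part | A | x̄ᵢ | ȳᵢ | A·x̄ᵢ | A·ȳᵢ
bottom flange | 950.00 | 65.50 | 5.00 | 62225.00 | 4750.00
web | 2160.00 | 9.00 | 70.00 | 19440.00 | 151200.00
top flange | 1760.00 | -37.00 | 138.00 | -65120.00 | 242880.00
Σ | 4870.00 |  |  | 16545.00 | 398830.00
x̄ = 16545.00 / 4870.00 = 3.40 mm
ȳ = 398830.00 / 4870.00 = 81.90 mm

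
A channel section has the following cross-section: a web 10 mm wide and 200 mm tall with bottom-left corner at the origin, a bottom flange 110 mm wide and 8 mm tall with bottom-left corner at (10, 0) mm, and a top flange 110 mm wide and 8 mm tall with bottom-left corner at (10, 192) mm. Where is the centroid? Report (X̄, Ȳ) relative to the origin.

X̄ = 33.09 mm, Ȳ = 100.00 mm

Part | A | x̄ᵢ | ȳᵢ | A·x̄ᵢ | A·ȳᵢ
web | 2000.00 | 5.00 | 100.00 | 10000.00 | 200000.00
bottom flange | 880.00 | 65.00 | 4.00 | 57200.00 | 3520.00
top flange | 880.00 | 65.00 | 196.00 | 57200.00 | 172480.00
Σ | 3760.00 |  |  | 124400.00 | 376000.00
X̄ = 124400.00 / 3760.00 = 33.09 mm
Ȳ = 376000.00 / 3760.00 = 100.00 mm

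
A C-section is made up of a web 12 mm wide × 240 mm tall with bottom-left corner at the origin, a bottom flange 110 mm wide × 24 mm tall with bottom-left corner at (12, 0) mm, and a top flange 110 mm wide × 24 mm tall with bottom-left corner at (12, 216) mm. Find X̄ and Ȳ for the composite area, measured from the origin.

web: A = 12 × 240 = 2880.00, centroid at (6.00, 120.00).
bottom flange: A = 110 × 24 = 2640.00, centroid at (67.00, 12.00).
top flange: A = 110 × 24 = 2640.00, centroid at (67.00, 228.00).
ΣA = 8160.00 mm², ΣAX̄ = 371040.00 mm³, ΣAȲ = 979200.00 mm³.
X̄ = 371040.00/8160.00 = 45.47 mm; Ȳ = 979200.00/8160.00 = 120.00 mm.

X̄ = 45.47 mm, Ȳ = 120.00 mm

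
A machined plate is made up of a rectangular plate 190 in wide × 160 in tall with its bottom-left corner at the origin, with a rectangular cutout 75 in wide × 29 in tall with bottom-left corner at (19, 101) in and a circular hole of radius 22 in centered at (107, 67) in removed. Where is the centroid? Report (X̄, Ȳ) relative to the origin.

plate: A = 190 × 160 = 30400.00, centroid at (95.00, 80.00).
hole 1: A = −(75 × 29) = -2175.00, centroid at (56.50, 115.50).
hole 2: A = −π·22² = -1520.53, centroid at (107.00, 67.00).
ΣA = 26704.47 in²
ΣAX̄ = (30400.00)(95.00) + (-2175.00)(56.50) + (-1520.53)(107.00) = 2602415.70 in³
ΣAȲ = (30400.00)(80.00) + (-2175.00)(115.50) + (-1520.53)(67.00) = 2078911.93 in³
X̄ = 2602415.70 / 26704.47 = 97.45 in
Ȳ = 2078911.93 / 26704.47 = 77.85 in

X̄ = 97.45 in, Ȳ = 77.85 in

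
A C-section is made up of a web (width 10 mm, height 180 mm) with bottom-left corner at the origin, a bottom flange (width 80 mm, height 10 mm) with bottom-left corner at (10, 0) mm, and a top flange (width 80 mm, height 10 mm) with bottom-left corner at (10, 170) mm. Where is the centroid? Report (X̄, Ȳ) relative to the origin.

X̄ = 26.18 mm, Ȳ = 90.00 mm

web: A = 10 × 180 = 1800.00, centroid at (5.00, 90.00).
bottom flange: A = 80 × 10 = 800.00, centroid at (50.00, 5.00).
top flange: A = 80 × 10 = 800.00, centroid at (50.00, 175.00).
ΣA = 3400.00 mm², ΣAX̄ = 89000.00 mm³, ΣAȲ = 306000.00 mm³.
X̄ = 89000.00/3400.00 = 26.18 mm; Ȳ = 306000.00/3400.00 = 90.00 mm.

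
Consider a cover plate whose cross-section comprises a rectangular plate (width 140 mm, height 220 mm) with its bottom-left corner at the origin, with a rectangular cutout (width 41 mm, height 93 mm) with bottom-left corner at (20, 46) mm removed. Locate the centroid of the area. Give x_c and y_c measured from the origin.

plate: A = 140 × 220 = 30800.00, centroid at (70.00, 110.00).
hole: A = −(41 × 93) = -3813.00, centroid at (40.50, 92.50).
ΣA = 26987.00 mm²
ΣAx_c = (30800.00)(70.00) + (-3813.00)(40.50) = 2001573.50 mm³
ΣAy_c = (30800.00)(110.00) + (-3813.00)(92.50) = 3035297.50 mm³
x_c = 2001573.50 / 26987.00 = 74.17 mm
y_c = 3035297.50 / 26987.00 = 112.47 mm

x_c = 74.17 mm, y_c = 112.47 mm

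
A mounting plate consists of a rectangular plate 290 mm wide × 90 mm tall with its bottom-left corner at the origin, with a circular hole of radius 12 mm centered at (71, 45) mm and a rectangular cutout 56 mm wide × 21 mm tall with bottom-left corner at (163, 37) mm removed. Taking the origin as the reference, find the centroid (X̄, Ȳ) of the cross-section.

plate: A = 290 × 90 = 26100.00, centroid at (145.00, 45.00).
hole 1: A = −π·12² = -452.39, centroid at (71.00, 45.00).
hole 2: A = −(56 × 21) = -1176.00, centroid at (191.00, 47.50).
ΣA = 24471.61 mm², ΣAX̄ = 3527764.36 mm³, ΣAȲ = 1098282.48 mm³.
X̄ = 3527764.36/24471.61 = 144.16 mm; Ȳ = 1098282.48/24471.61 = 44.88 mm.

X̄ = 144.16 mm, Ȳ = 44.88 mm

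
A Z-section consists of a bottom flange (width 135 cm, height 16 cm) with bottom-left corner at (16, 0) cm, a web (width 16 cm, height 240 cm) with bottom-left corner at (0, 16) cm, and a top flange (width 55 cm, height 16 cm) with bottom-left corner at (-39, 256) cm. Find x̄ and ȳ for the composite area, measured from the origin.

bottom flange: A = 135 × 16 = 2160.00, centroid at (83.50, 8.00).
web: A = 16 × 240 = 3840.00, centroid at (8.00, 136.00).
top flange: A = 55 × 16 = 880.00, centroid at (-11.50, 264.00).
ΣA = 6880.00 cm², ΣAx̄ = 200960.00 cm³, ΣAȳ = 771840.00 cm³.
x̄ = 200960.00/6880.00 = 29.21 cm; ȳ = 771840.00/6880.00 = 112.19 cm.

x̄ = 29.21 cm, ȳ = 112.19 cm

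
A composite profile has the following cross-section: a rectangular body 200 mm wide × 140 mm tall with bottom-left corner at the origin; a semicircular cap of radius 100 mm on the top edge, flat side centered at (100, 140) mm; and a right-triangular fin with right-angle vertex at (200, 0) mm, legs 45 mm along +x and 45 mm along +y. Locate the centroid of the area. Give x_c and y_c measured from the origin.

x_c = 102.60 mm, y_c = 108.25 mm

rectangular body: A = 200 × 140 = 28000.00, centroid at (100.00, 70.00).
semicircular top: A = ½π·100² = 15707.96, centroid at (100.00, 182.44).
triangular fin: A = ½·45·45 = 1012.50, centroid at (215.00, 15.00).
ΣA = 44720.46 mm², ΣAx_c = 4588483.83 mm³, ΣAy_c = 4840969.02 mm³.
x_c = 4588483.83/44720.46 = 102.60 mm; y_c = 4840969.02/44720.46 = 108.25 mm.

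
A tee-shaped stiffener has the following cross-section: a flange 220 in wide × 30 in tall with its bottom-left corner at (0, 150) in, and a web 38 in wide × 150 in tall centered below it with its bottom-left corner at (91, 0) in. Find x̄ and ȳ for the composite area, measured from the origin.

x̄ = 110.00 in, ȳ = 123.29 in

Part | A | x̄ᵢ | ȳᵢ | A·x̄ᵢ | A·ȳᵢ
web | 5700.00 | 110.00 | 75.00 | 627000.00 | 427500.00
flange | 6600.00 | 110.00 | 165.00 | 726000.00 | 1089000.00
Σ | 12300.00 |  |  | 1353000.00 | 1516500.00
x̄ = 1353000.00 / 12300.00 = 110.00 in
ȳ = 1516500.00 / 12300.00 = 123.29 in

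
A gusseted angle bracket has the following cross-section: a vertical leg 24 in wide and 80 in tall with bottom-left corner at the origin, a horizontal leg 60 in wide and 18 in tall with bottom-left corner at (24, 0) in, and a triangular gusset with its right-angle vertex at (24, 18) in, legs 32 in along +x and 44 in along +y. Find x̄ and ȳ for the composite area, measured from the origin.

vertical leg: A = 24 × 80 = 1920.00, centroid at (12.00, 40.00).
horizontal leg: A = 60 × 18 = 1080.00, centroid at (54.00, 9.00).
gusset: A = ½·32·44 = 704.00, centroid at (34.67, 32.67).
ΣA = 3704.00 in², ΣAx̄ = 105765.33 in³, ΣAȳ = 109517.33 in³.
x̄ = 105765.33/3704.00 = 28.55 in; ȳ = 109517.33/3704.00 = 29.57 in.

x̄ = 28.55 in, ȳ = 29.57 in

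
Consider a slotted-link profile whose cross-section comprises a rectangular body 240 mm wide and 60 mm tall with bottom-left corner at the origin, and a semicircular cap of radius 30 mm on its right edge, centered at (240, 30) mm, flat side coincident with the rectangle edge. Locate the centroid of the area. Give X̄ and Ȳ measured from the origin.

X̄ = 131.87 mm, Ȳ = 30.00 mm

rectangular body: A = 240 × 60 = 14400.00, centroid at (120.00, 30.00).
semicircular end: A = ½π·30² = 1413.72, centroid at (252.73, 30.00).
ΣA = 15813.72 mm²
ΣAX̄ = (14400.00)(120.00) + (1413.72)(252.73) = 2085292.01 mm³
ΣAȲ = (14400.00)(30.00) + (1413.72)(30.00) = 474411.50 mm³
X̄ = 2085292.01 / 15813.72 = 131.87 mm
Ȳ = 474411.50 / 15813.72 = 30.00 mm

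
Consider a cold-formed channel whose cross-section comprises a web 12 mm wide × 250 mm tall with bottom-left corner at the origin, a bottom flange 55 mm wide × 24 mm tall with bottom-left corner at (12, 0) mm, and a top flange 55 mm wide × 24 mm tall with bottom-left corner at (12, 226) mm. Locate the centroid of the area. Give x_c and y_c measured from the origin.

x_c = 21.68 mm, y_c = 125.00 mm

web: A = 12 × 250 = 3000.00, centroid at (6.00, 125.00).
bottom flange: A = 55 × 24 = 1320.00, centroid at (39.50, 12.00).
top flange: A = 55 × 24 = 1320.00, centroid at (39.50, 238.00).
ΣA = 5640.00 mm², ΣAx_c = 122280.00 mm³, ΣAy_c = 705000.00 mm³.
x_c = 122280.00/5640.00 = 21.68 mm; y_c = 705000.00/5640.00 = 125.00 mm.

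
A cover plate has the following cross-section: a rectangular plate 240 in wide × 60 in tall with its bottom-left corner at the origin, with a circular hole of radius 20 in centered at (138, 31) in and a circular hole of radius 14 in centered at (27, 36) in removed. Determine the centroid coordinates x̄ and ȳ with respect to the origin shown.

plate: A = 240 × 60 = 14400.00, centroid at (120.00, 30.00).
hole 1: A = −π·20² = -1256.64, centroid at (138.00, 31.00).
hole 2: A = −π·14² = -615.75, centroid at (27.00, 36.00).
ΣA = 12527.61 in²
ΣAx̄ = (14400.00)(120.00) + (-1256.64)(138.00) + (-615.75)(27.00) = 1537958.78 in³
ΣAȳ = (14400.00)(30.00) + (-1256.64)(31.00) + (-615.75)(36.00) = 370877.17 in³
x̄ = 1537958.78 / 12527.61 = 122.77 in
ȳ = 370877.17 / 12527.61 = 29.60 in

x̄ = 122.77 in, ȳ = 29.60 in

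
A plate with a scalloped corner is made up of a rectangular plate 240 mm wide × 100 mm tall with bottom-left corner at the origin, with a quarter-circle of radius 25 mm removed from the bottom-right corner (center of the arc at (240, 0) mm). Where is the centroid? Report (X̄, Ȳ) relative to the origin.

X̄ = 117.72 mm, Ȳ = 50.82 mm

plate: A = 240 × 100 = 24000.00, centroid at (120.00, 50.00).
removed quarter-circle: A = −¼π·25² = -490.87, centroid at (229.39, 10.61).
ΣA = 23509.13 mm²
ΣAX̄ = (24000.00)(120.00) + (-490.87)(229.39) = 2767398.61 mm³
ΣAȲ = (24000.00)(50.00) + (-490.87)(10.61) = 1194791.67 mm³
X̄ = 2767398.61 / 23509.13 = 117.72 mm
Ȳ = 1194791.67 / 23509.13 = 50.82 mm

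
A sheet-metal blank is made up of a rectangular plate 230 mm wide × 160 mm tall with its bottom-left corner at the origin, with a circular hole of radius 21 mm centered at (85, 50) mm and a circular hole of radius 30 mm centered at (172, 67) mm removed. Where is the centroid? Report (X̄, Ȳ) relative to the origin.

plate: A = 230 × 160 = 36800.00, centroid at (115.00, 80.00).
hole 1: A = −π·21² = -1385.44, centroid at (85.00, 50.00).
hole 2: A = −π·30² = -2827.43, centroid at (172.00, 67.00).
ΣA = 32587.12 mm², ΣAX̄ = 3627918.86 mm³, ΣAȲ = 2685289.84 mm³.
X̄ = 3627918.86/32587.12 = 111.33 mm; Ȳ = 2685289.84/32587.12 = 82.40 mm.

X̄ = 111.33 mm, Ȳ = 82.40 mm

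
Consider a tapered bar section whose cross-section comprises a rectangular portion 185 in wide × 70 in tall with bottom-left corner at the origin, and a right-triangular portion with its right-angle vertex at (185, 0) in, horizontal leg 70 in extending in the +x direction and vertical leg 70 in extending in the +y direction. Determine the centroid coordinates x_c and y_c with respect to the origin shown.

rectangular portion: A = 185 × 70 = 12950.00, centroid at (92.50, 35.00).
triangular portion: A = ½·70·70 = 2450.00, centroid at (208.33, 23.33).
ΣA = 15400.00 in²
ΣAx_c = (12950.00)(92.50) + (2450.00)(208.33) = 1708291.67 in³
ΣAy_c = (12950.00)(35.00) + (2450.00)(23.33) = 510416.67 in³
x_c = 1708291.67 / 15400.00 = 110.93 in
y_c = 510416.67 / 15400.00 = 33.14 in

x_c = 110.93 in, y_c = 33.14 in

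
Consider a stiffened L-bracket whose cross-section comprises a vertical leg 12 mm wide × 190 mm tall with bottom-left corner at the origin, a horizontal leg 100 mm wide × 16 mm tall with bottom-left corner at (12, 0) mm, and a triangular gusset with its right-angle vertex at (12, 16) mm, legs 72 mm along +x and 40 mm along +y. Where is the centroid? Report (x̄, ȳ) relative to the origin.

Part | A | x̄ᵢ | ȳᵢ | A·x̄ᵢ | A·ȳᵢ
vertical leg | 2280.00 | 6.00 | 95.00 | 13680.00 | 216600.00
horizontal leg | 1600.00 | 62.00 | 8.00 | 99200.00 | 12800.00
gusset | 1440.00 | 36.00 | 29.33 | 51840.00 | 42240.00
Σ | 5320.00 |  |  | 164720.00 | 271640.00
x̄ = 164720.00 / 5320.00 = 30.96 mm
ȳ = 271640.00 / 5320.00 = 51.06 mm

x̄ = 30.96 mm, ȳ = 51.06 mm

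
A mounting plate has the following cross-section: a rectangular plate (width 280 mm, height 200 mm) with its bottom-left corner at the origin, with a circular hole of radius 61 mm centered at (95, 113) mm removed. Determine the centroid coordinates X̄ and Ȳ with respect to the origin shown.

Part | A | x̄ᵢ | ȳᵢ | A·x̄ᵢ | A·ȳᵢ
plate | 56000.00 | 140.00 | 100.00 | 7840000.00 | 5600000.00
hole | -11689.87 | 95.00 | 113.00 | -1110537.30 | -1320954.89
Σ | 44310.13 |  |  | 6729462.70 | 4279045.11
X̄ = 6729462.70 / 44310.13 = 151.87 mm
Ȳ = 4279045.11 / 44310.13 = 96.57 mm

X̄ = 151.87 mm, Ȳ = 96.57 mm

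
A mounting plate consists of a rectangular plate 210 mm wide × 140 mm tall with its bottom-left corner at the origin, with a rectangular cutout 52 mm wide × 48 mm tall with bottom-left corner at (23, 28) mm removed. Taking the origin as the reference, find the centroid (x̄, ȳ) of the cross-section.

x̄ = 110.20 mm, ȳ = 71.67 mm

Part | A | x̄ᵢ | ȳᵢ | A·x̄ᵢ | A·ȳᵢ
plate | 29400.00 | 105.00 | 70.00 | 3087000.00 | 2058000.00
hole | -2496.00 | 49.00 | 52.00 | -122304.00 | -129792.00
Σ | 26904.00 |  |  | 2964696.00 | 1928208.00
x̄ = 2964696.00 / 26904.00 = 110.20 mm
ȳ = 1928208.00 / 26904.00 = 71.67 mm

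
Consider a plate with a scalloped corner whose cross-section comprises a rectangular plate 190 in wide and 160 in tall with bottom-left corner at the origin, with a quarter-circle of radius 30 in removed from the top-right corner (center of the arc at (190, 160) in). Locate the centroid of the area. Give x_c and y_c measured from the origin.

Part | A | x̄ᵢ | ȳᵢ | A·x̄ᵢ | A·ȳᵢ
plate | 30400.00 | 95.00 | 80.00 | 2888000.00 | 2432000.00
removed quarter-circle | -706.86 | 177.27 | 147.27 | -125303.09 | -104097.34
Σ | 29693.14 |  |  | 2762696.91 | 2327902.66
x_c = 2762696.91 / 29693.14 = 93.04 in
y_c = 2327902.66 / 29693.14 = 78.40 in

x_c = 93.04 in, y_c = 78.40 in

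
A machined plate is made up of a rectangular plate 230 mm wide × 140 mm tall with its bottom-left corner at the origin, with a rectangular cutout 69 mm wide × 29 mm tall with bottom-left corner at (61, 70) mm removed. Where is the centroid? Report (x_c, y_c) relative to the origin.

Part | A | x̄ᵢ | ȳᵢ | A·x̄ᵢ | A·ȳᵢ
plate | 32200.00 | 115.00 | 70.00 | 3703000.00 | 2254000.00
hole | -2001.00 | 95.50 | 84.50 | -191095.50 | -169084.50
Σ | 30199.00 |  |  | 3511904.50 | 2084915.50
x_c = 3511904.50 / 30199.00 = 116.29 mm
y_c = 2084915.50 / 30199.00 = 69.04 mm

x_c = 116.29 mm, y_c = 69.04 mm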